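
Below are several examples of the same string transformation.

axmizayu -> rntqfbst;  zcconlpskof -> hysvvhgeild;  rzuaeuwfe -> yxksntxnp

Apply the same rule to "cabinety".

mrvtubgx

The rule is to shift every letter 7 places backward in the alphabet (wrapping around), then move the last 2 characters to the front (rotate right by 2).
Doing the same to "cabinety": "mrvtubgx".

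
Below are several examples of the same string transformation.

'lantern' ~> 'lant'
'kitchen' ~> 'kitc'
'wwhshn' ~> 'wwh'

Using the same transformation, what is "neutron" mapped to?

neut

The transformation: delete the last 3 characters.
Doing the same to "neutron": "neut".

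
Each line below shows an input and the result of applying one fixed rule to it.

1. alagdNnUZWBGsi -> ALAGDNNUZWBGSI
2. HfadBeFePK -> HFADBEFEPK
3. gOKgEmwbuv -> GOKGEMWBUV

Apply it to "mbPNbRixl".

The transformation: convert every letter to uppercase.
So "mbPNbRixl" becomes "MBPNBRIXL".

MBPNBRIXL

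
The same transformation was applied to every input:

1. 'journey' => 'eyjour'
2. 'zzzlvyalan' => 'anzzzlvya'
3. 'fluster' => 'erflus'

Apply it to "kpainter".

Looking at the pairs, the operation is to move the last 2 characters to the front (rotate right by 2), then delete the last character.
For "kpainter", step one produces "erkpaint"; step two turns that into "erkpain".

erkpain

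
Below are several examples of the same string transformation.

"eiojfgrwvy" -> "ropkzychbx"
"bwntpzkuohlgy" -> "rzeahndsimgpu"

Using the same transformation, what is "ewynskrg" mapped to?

zkdlgrpx

Looking at the pairs, the operation is to reverse the string, then shift every letter 7 places backward in the alphabet (wrapping around).
"ewynskrg" → "grksnywe" → "zkdlgrpx".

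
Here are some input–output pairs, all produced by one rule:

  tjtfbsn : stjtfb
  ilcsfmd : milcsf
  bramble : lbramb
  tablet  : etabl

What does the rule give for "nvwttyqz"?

qnvwtty

Each output is the input with this applied: delete the last character, then move the last character to the front.
"nvwttyqz" → "qnvwtty".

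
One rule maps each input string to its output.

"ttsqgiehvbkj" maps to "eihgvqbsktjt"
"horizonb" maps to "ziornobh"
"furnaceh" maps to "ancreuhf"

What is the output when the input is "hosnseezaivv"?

eezsanisvovh

The transformation: swap the front and back halves of the string, then take characters alternately from the front and the back (1st, last, 2nd, 2nd-last, ...).
Applying both steps to "hosnseezaivv": "ezaivvhosnse", then "eezsanisvovh".
(Check on "ttsqgiehvbkj": → "ehvbkjttsqgi" → "eihgvqbsktjt" ✓)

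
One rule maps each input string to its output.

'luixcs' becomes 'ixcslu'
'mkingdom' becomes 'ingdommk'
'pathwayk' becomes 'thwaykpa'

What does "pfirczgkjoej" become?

irczgkjoejpf

Rule — move the first 2 characters to the end (rotate left by 2).
So "pfirczgkjoej" becomes "irczgkjoejpf".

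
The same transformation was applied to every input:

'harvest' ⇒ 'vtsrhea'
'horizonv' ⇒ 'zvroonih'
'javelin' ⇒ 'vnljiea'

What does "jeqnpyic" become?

Each output is the input with this applied: sort the characters into reverse alphabetical order.
So "jeqnpyic" becomes "yqpnjiec".

yqpnjiec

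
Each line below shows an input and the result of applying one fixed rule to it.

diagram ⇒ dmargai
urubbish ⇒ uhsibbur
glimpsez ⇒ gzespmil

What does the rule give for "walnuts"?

The transformation: move the first character to the end, then reverse the string.
Applying both steps to "walnuts": "alnutsw", then "wstunla".

wstunla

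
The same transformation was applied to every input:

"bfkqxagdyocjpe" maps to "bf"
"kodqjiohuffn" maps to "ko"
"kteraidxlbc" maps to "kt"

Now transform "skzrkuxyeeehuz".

sk

The transformation: keep only the first 2 characters.
Doing the same to "skzrkuxyeeehuz": "sk".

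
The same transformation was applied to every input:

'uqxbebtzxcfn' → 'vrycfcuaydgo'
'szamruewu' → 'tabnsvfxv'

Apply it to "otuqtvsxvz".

puvruwtywa

In each case the input is transformed by: shift every letter 1 place forward in the alphabet (wrapping around).
Doing the same to "otuqtvsxvz": "puvruwtywa".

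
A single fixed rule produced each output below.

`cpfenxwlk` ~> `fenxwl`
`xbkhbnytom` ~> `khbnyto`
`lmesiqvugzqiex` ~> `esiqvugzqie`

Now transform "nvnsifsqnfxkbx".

The rule is to move the first 2 characters to the end (rotate left by 2), then delete the last 3 characters.
"nvnsifsqnfxkbx" → "nsifsqnfxkbxnv" → "nsifsqnfxkb".
(Check on "lmesiqvugzqiex": → "esiqvugzqiexlm" → "esiqvugzqie" ✓)

nsifsqnfxkb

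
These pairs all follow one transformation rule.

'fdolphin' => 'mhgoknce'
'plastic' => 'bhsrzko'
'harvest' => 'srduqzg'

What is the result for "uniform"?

lqnehmt

Looking at the pairs, the operation is to reverse the string, then shift every letter 1 place backward in the alphabet (wrapping around).
On "uniform": the first step gives "mrofinu", and the second then gives "lqnehmt".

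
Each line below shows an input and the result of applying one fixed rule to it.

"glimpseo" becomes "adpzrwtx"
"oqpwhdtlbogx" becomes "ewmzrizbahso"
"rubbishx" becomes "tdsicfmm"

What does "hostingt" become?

tyreszde

The rule is to shift every letter 11 places forward in the alphabet (wrapping around), then swap the front and back halves of the string.
For "hostingt", step one produces "szdetyre"; step two turns that into "tyreszde".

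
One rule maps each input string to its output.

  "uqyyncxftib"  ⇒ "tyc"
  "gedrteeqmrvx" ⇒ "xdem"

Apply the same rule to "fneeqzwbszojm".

In each case the input is transformed by: keep one character in every 3, starting at position 3 (positions 3rd, 6th, 9th, ...), then move the last character to the front.
"fneeqzwbszojm" → "ezsj" → "jezs".

jezs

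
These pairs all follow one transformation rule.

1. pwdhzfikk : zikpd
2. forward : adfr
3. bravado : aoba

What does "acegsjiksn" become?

What's happening: keep every other character starting from the first (positions 1st, 3rd, 5th, ...), then move the first 2 characters to the end (rotate left by 2).
Working it through for "acegsjiksn": intermediate "aesis", final "sisae".

sisae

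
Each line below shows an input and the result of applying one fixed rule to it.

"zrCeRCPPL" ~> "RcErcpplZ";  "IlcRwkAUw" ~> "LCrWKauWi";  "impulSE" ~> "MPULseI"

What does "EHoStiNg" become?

Looking at the pairs, the operation is to flip the case of every letter, then move the first character to the end.
Applying both steps to "EHoStiNg": "ehOsTInG", then "hOsTInGe".
(Check on "IlcRwkAUw": → "iLCrWKauW" → "LCrWKauWi" ✓)

hOsTInGe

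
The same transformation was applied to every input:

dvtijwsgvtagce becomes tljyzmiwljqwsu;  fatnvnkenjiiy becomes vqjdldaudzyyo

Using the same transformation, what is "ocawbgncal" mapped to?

Each output is the input with this applied: shift every letter 10 places backward in the alphabet (wrapping around).
On "ocawbgncal" that produces "esqmrwdsqb".

esqmrwdsqb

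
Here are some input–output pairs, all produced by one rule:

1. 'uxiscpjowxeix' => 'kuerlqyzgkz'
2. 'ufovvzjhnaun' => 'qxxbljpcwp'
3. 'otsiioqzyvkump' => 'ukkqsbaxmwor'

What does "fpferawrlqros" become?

The rule is to delete the first 2 characters, then shift every letter 2 places forward in the alphabet (wrapping around).
"fpferawrlqros" → "ferawrlqros" → "hgtcytnstqu".
(Check on "uxiscpjowxeix": → "iscpjowxeix" → "kuerlqyzgkz" ✓)

hgtcytnstqu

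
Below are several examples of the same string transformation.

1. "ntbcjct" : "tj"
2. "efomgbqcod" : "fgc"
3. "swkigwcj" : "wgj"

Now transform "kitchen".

ih

Rule — keep one character in every 3, starting at position 2 (positions 2nd, 5th, 8th, ...).
Applying that to "kitchen" gives "ih".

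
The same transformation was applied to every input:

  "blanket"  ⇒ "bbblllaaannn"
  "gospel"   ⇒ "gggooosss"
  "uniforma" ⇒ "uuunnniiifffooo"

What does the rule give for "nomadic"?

The pattern: delete the last 3 characters, then repeat every character 3 times.
"nomadic" → "noma" → "nnnooommmaaa".

nnnooommmaaa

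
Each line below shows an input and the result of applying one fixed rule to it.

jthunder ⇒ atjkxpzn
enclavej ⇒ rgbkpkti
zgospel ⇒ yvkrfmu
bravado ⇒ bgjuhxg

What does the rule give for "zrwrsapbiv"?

What's happening: shift every letter 6 places forward in the alphabet (wrapping around), then move the first 3 characters to the end (rotate left by 3).
So "zrwrsapbiv" becomes "xygvhobfxc".

xygvhobfxc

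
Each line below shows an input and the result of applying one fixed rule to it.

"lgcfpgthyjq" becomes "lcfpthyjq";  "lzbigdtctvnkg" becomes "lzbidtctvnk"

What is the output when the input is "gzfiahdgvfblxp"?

The pattern: remove every "g".
On "gzfiahdgvfblxp" that produces "zfiahdvfblxp".

zfiahdvfblxp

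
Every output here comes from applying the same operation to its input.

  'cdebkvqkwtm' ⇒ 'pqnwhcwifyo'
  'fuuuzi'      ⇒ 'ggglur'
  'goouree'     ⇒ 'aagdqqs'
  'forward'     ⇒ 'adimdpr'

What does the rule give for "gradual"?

dmpgmxs

In each case the input is transformed by: move the first character to the end, then shift every letter 12 places forward in the alphabet (wrapping around).
Starting from "gradual": after the first operation, "radualg"; after the second, "dmpgmxs".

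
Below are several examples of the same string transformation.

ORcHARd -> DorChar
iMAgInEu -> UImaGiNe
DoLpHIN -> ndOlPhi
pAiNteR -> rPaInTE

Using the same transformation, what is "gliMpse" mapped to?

EGLImPS

Rule — move the last character to the front, then flip the case of every letter.
On "gliMpse": the first step gives "egliMps", and the second then gives "EGLImPS".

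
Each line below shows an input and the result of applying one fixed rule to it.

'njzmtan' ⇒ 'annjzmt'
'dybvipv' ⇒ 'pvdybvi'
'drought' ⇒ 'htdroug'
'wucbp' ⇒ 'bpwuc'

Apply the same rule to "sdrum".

Each output is the input with this applied: move the last 2 characters to the front (rotate right by 2).
For "sdrum" the result is "umsdr".

umsdr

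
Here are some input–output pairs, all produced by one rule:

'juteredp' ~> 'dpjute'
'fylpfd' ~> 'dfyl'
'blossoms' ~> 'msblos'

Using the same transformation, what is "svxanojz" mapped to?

The pattern: swap the front and back halves of the string, then delete the first 2 characters.
"svxanojz" → "nojzsvxa" → "jzsvxa".

jzsvxa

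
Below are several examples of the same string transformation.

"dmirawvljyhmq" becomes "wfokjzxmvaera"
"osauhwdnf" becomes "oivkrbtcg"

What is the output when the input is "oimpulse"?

The rule is to shift every letter 12 places backward in the alphabet (wrapping around), then move the first 2 characters to the end (rotate left by 2).
Applying both steps to "oimpulse": "cwadizgs", then "adizgscw".

adizgscw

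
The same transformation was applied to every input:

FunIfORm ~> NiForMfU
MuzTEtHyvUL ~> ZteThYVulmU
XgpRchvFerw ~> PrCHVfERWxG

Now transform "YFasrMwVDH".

ASRmWvdhyf

The pattern: move the first 2 characters to the end (rotate left by 2), then flip the case of every letter.
Starting from "YFasrMwVDH": after the first operation, "asrMwVDHYF"; after the second, "ASRmWvdhyf".
(Check on "MuzTEtHyvUL": → "zTEtHyvULMu" → "ZteThYVulmU" ✓)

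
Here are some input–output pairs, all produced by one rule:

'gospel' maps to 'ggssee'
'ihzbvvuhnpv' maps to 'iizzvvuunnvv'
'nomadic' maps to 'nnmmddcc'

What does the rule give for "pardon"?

pprroo

The pattern: keep every other character starting from the first (positions 1st, 3rd, 5th, ...), then double every character.
"pardon" → "pro" → "pprroo".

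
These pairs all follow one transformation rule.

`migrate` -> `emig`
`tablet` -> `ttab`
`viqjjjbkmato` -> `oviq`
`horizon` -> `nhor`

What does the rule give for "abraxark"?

Rule — move the first 3 characters to the end (rotate left by 3), then keep only the last 4 characters.
On "abraxark": the first step gives "axarkabr", and the second then gives "kabr".
(Check on "horizon": → "izonhor" → "nhor" ✓)

kabr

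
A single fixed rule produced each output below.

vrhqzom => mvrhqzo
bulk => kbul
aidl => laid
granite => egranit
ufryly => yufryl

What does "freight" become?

Each output is the input with this applied: move the last character to the front.
Applying that to "freight" gives "tfreigh".

tfreigh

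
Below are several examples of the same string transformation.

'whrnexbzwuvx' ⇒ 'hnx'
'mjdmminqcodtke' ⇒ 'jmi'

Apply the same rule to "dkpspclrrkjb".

The transformation: keep every other character starting from the second (positions 2nd, 4th, 6th, ...), then keep only the first 3 characters.
For "dkpspclrrkjb", step one produces "kscrkb"; step two turns that into "ksc".

ksc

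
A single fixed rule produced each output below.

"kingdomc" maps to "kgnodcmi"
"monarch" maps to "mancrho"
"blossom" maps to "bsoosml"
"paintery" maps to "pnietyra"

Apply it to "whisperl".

What's happening: swap each adjacent pair of characters (1↔2, 3↔4, ...), then move the first character to the end.
Starting from "whisperl": after the first operation, "hwsieplr"; after the second, "wsieplrh".

wsieplrh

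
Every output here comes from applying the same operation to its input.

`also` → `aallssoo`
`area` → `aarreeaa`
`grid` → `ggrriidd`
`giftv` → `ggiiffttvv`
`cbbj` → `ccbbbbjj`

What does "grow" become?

The pattern: double every character.
So "grow" becomes "ggrrooww".

ggrrooww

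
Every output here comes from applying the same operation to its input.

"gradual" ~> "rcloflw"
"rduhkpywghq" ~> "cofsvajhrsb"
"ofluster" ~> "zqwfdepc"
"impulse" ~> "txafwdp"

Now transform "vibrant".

The pattern: shift every letter 11 places forward in the alphabet (wrapping around).
So "vibrant" becomes "gtmclye".

gtmclye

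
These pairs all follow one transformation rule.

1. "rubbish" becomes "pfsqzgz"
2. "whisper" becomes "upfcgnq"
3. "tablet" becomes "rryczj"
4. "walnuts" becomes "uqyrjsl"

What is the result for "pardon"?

nlympb

The transformation: shift every letter 2 places backward in the alphabet (wrapping around), then take characters alternately from the front and the back (1st, last, 2nd, 2nd-last, ...).
Starting from "pardon": after the first operation, "nypbml"; after the second, "nlympb".
(Check on "rubbish": → "pszzgqf" → "pfsqzgz" ✓)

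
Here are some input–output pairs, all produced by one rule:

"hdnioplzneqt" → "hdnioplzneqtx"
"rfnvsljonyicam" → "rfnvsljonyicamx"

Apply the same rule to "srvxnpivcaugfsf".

Rule — append "x".
Doing the same to "srvxnpivcaugfsf": "srvxnpivcaugfsfx".

srvxnpivcaugfsfx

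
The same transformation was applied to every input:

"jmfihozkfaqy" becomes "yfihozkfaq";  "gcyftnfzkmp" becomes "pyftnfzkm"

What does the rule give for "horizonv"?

The transformation: delete the first 2 characters, then move the last character to the front.
For "horizonv", step one produces "rizonv"; step two turns that into "vrizon".
(Check on "jmfihozkfaqy": → "fihozkfaqy" → "yfihozkfaq" ✓)

vrizon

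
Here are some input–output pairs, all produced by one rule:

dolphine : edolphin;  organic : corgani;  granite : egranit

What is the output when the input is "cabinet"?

The pattern: move the last character to the front.
"cabinet" → "tcabine".

tcabine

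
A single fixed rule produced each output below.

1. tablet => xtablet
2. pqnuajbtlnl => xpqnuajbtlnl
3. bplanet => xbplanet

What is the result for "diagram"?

Looking at the pairs, the operation is to prepend "x".
"diagram" → "xdiagram".

xdiagram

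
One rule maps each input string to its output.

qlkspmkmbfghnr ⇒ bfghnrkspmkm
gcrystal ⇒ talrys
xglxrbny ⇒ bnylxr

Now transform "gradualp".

alpadu

Rule — delete the first 2 characters, then swap the front and back halves of the string.
On "gradualp": the first step gives "adualp", and the second then gives "alpadu".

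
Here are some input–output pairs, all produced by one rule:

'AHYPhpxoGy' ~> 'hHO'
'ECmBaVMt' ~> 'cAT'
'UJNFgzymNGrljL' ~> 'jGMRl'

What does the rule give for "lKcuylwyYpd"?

The pattern: keep one character in every 3, starting at position 2 (positions 2nd, 5th, 8th, ...), then flip the case of every letter.
Applying both steps to "lKcuylwyYpd": "Kyyd", then "kYYD".

kYYD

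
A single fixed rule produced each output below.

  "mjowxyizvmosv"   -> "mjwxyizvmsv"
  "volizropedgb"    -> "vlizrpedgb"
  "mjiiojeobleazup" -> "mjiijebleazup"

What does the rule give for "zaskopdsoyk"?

Looking at the pairs, the operation is to remove every "o".
For "zaskopdsoyk" the result is "zaskpdsyk".

zaskpdsyk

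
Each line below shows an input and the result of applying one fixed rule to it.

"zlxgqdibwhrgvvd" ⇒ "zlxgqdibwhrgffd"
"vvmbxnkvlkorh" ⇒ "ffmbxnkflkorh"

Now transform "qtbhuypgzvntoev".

The pattern: replace every "v" with "f".
For "qtbhuypgzvntoev" the result is "qtbhuypgzfntoef".

qtbhuypgzfntoef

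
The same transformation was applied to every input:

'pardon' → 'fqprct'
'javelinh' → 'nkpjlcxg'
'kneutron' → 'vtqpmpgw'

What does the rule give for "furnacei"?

In each case the input is transformed by: shift every letter 2 places forward in the alphabet (wrapping around), then swap the front and back halves of the string.
"furnacei" → "cegkhwtp".

cegkhwtp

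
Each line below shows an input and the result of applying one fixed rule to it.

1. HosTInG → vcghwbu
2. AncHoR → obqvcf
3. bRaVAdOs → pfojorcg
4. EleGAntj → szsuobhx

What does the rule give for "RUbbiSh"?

fippwgv

Looking at the pairs, the operation is to shift every letter 12 places backward in the alphabet (wrapping around), then convert every letter to lowercase.
On "RUbbiSh": the first step gives "FIppwGv", and the second then gives "fippwgv".
(Check on "bRaVAdOs": → "pFoJOrCg" → "pfojorcg" ✓)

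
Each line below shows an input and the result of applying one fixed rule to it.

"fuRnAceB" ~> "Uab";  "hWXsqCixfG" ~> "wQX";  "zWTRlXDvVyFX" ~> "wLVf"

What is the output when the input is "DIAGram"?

iR

The pattern: flip the case of every letter, then keep one character in every 3, starting at position 2 (positions 2nd, 5th, 8th, ...).
Applying that to "DIAGram" gives "iR".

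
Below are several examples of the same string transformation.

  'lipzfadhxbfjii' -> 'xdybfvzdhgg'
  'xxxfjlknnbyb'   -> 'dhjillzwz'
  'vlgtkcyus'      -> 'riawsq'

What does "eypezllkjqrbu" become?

Each output is the input with this applied: delete the first 3 characters, then shift every letter 2 places backward in the alphabet (wrapping around).
For "eypezllkjqrbu", step one produces "ezllkjqrbu"; step two turns that into "cxjjihopzs".

cxjjihopzs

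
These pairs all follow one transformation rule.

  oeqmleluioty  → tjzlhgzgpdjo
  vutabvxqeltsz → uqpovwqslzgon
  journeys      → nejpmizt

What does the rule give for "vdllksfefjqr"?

The rule is to move the last character to the front, then shift every letter 5 places backward in the alphabet (wrapping around).
On "vdllksfefjqr": the first step gives "rvdllksfefjq", and the second then gives "mqyggfnazael".

mqyggfnazael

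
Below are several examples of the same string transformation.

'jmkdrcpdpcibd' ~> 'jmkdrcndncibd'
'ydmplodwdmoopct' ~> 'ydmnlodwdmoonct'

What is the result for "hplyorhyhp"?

The pattern: replace every "p" with "n".
Applying that to "hplyorhyhp" gives "hnlyorhyhn".

hnlyorhyhn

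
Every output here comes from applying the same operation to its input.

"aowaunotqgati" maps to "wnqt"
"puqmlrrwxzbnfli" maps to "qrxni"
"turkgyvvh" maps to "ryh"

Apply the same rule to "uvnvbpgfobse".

Looking at the pairs, the operation is to keep one character in every 3, starting at position 3 (positions 3rd, 6th, 9th, ...).
Applying that to "uvnvbpgfobse" gives "npoe".

npoe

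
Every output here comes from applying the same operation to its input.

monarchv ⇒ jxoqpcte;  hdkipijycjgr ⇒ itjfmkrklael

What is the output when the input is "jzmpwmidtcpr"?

Each output is the input with this applied: move the last 2 characters to the front (rotate right by 2), then shift every letter 2 places forward in the alphabet (wrapping around).
Working it through for "jzmpwmidtcpr": intermediate "prjzmpwmidtc", final "rtlboryokfve".

rtlboryokfve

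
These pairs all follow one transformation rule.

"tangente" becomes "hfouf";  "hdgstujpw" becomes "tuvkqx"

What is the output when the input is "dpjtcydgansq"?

udzehbotr

The pattern: delete the first 3 characters, then shift every letter 1 place forward in the alphabet (wrapping around).
"dpjtcydgansq" → "tcydgansq" → "udzehbotr".
(Check on "tangente": → "gente" → "hfouf" ✓)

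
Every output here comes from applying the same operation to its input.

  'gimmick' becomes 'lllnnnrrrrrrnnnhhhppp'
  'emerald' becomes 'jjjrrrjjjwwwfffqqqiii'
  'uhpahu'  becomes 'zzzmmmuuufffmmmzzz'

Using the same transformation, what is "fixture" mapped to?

kkknnncccyyyzzzwwwjjj

In each case the input is transformed by: repeat every character 3 times, then shift every letter 5 places forward in the alphabet (wrapping around).
Applying both steps to "fixture": "fffiiixxxtttuuurrreee", then "kkknnncccyyyzzzwwwjjj".
(Check on "gimmick": → "gggiiimmmmmmiiiccckkk" → "lllnnnrrrrrrnnnhhhppp" ✓)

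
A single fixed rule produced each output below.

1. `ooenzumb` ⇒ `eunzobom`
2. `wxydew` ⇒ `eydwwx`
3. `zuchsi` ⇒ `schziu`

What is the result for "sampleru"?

The rule is to take characters alternately from the front and the back (1st, last, 2nd, 2nd-last, ...), then swap the front and back halves of the string.
Applying both steps to "sampleru": "suarmepl", then "meplsuar".
(Check on "ooenzumb": → "obomeunz" → "eunzobom" ✓)

meplsuar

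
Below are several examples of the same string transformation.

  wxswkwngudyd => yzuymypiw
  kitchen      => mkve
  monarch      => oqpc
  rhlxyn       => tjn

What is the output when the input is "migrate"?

okit

The rule is to shift every letter 2 places forward in the alphabet (wrapping around), then delete the last 3 characters.
For "migrate", step one produces "okitcvg"; step two turns that into "okit".
(Check on "rhlxyn": → "tjnzap" → "tjn" ✓)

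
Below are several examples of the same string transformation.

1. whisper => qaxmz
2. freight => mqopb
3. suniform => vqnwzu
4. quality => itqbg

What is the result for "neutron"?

cbzwv

Looking at the pairs, the operation is to shift every letter 8 places forward in the alphabet (wrapping around), then delete the first 2 characters.
Applying both steps to "neutron": "vmcbzwv", then "cbzwv".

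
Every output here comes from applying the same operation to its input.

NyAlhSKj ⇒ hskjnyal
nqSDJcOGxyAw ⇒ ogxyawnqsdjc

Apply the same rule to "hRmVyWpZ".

Rule — swap the front and back halves of the string, then convert every letter to lowercase.
Doing the same to "hRmVyWpZ": "ywpzhrmv".

ywpzhrmv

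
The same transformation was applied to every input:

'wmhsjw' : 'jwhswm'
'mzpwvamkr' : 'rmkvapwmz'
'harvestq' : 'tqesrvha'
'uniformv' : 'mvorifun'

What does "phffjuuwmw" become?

mwuwjuffph

In each case the input is transformed by: swap each adjacent pair of characters (1↔2, 3↔4, ...), then reverse the string.
For "phffjuuwmw", step one produces "hpffujwuwm"; step two turns that into "mwuwjuffph".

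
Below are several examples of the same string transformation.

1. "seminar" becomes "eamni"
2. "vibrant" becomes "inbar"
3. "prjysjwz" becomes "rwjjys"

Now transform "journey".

Rule — take characters alternately from the front and the back (1st, last, 2nd, 2nd-last, ...), then delete the first 2 characters.
Working it through for "journey": intermediate "jyoeunr", final "oeunr".

oeunr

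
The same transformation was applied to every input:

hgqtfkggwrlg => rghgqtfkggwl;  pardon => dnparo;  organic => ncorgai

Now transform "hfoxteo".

Looking at the pairs, the operation is to move the last 2 characters to the front (rotate right by 2), then swap the first and last characters.
Applying both steps to "hfoxteo": "eohfoxt", then "tohfoxe".

tohfoxe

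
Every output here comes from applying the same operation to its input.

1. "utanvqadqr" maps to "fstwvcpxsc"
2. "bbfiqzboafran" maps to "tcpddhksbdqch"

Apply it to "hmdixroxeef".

gghjofkztqz

Looking at the pairs, the operation is to shift every letter 2 places forward in the alphabet (wrapping around), then move the last 3 characters to the front (rotate right by 3).
Starting from "hmdixroxeef": after the first operation, "jofkztqzggh"; after the second, "gghjofkztqz".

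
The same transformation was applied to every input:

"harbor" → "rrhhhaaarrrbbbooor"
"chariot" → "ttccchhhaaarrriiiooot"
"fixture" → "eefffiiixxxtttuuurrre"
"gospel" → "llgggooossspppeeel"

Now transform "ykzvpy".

yyyyykkkzzzvvvpppy

Each output is the input with this applied: repeat every character 3 times, then move the last 2 characters to the front (rotate right by 2).
Applying that to "ykzvpy" gives "yyyyykkkzzzvvvpppy".
(Check on "gospel": → "gggooossspppeeelll" → "llgggooossspppeeel" ✓)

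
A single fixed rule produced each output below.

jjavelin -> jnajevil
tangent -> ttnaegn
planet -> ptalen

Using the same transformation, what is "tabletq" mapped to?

tqbaelt

In each case the input is transformed by: move the last character to the front, then swap each adjacent pair of characters (1↔2, 3↔4, ...).
On "tabletq": the first step gives "qtablet", and the second then gives "tqbaelt".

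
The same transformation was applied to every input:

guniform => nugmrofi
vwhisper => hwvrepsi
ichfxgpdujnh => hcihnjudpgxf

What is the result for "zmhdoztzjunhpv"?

What's happening: move the first 3 characters to the end (rotate left by 3), then reverse the string.
"zmhdoztzjunhpv" → "doztzjunhpvzmh" → "hmzvphnujztzod".

hmzvphnujztzod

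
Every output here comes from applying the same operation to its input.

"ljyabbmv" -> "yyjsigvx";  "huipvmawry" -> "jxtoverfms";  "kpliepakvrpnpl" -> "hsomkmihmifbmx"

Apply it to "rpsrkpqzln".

mnwikompoh

The pattern: swap the front and back halves of the string, then shift every letter 3 places backward in the alphabet (wrapping around).
Starting from "rpsrkpqzln": after the first operation, "pqzlnrpsrk"; after the second, "mnwikompoh".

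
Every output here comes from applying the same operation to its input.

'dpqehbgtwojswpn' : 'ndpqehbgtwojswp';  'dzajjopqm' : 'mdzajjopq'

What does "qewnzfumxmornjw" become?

Rule — move the last character to the front.
For "qewnzfumxmornjw" the result is "wqewnzfumxmornj".

wqewnzfumxmornj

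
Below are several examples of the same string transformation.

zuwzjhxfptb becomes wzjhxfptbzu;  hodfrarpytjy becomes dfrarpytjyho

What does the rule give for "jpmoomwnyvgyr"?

moomwnyvgyrjp

What's happening: move the first 2 characters to the end (rotate left by 2).
On "jpmoomwnyvgyr" that produces "moomwnyvgyrjp".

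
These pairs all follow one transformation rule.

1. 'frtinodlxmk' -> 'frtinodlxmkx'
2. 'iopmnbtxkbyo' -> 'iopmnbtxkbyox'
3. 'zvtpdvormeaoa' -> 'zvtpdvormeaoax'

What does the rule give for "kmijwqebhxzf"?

kmijwqebhxzfx

In each case the input is transformed by: append "x".
So "kmijwqebhxzf" becomes "kmijwqebhxzfx".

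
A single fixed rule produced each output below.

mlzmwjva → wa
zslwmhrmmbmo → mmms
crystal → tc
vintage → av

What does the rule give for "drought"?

gd

Looking at the pairs, the operation is to move the first 2 characters to the end (rotate left by 2), then keep one character in every 3, starting at position 3 (positions 3rd, 6th, 9th, ...).
Starting from "drought": after the first operation, "oughtdr"; after the second, "gd".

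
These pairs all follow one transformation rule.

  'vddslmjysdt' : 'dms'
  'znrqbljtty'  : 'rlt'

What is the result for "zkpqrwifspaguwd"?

pwsgd

Rule — keep one character in every 3, starting at position 3 (positions 3rd, 6th, 9th, ...).
For "zkpqrwifspaguwd" the result is "pwsgd".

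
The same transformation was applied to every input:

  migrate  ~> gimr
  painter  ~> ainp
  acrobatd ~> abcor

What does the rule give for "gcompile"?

The rule is to delete the last 3 characters, then sort the characters into alphabetical order.
Applying both steps to "gcompile": "gcomp", then "cgmop".

cgmop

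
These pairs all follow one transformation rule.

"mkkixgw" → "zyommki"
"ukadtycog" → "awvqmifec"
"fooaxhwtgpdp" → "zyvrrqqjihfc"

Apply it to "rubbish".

wutkjdd

The pattern: sort the characters into reverse alphabetical order, then shift every letter 2 places forward in the alphabet (wrapping around).
Applying both steps to "rubbish": "usrihbb", then "wutkjdd".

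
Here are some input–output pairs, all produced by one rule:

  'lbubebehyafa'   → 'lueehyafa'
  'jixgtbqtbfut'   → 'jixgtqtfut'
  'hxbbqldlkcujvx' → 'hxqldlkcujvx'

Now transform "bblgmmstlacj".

Looking at the pairs, the operation is to remove every "b".
"bblgmmstlacj" → "lgmmstlacj".

lgmmstlacj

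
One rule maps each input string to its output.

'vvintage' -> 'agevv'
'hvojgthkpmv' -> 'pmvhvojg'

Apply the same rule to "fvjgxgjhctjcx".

The transformation: move the last 3 characters to the front (rotate right by 3), then delete the last 3 characters.
For "fvjgxgjhctjcx", step one produces "jcxfvjgxgjhct"; step two turns that into "jcxfvjgxgj".

jcxfvjgxgj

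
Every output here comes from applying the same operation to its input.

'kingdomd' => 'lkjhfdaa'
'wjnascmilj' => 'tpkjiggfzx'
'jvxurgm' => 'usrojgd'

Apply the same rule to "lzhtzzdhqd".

Rule — sort the characters into reverse alphabetical order, then shift every letter 3 places backward in the alphabet (wrapping around).
So "lzhtzzdhqd" becomes "wwwqnieeaa".
(Check on "jvxurgm": → "xvurmjg" → "usrojgd" ✓)

wwwqnieeaa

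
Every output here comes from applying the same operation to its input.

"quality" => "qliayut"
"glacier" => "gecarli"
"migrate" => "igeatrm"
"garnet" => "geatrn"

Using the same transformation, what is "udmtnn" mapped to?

Rule — sort the characters into reverse alphabetical order, then move the first 3 characters to the end (rotate left by 3).
Working it through for "udmtnn": intermediate "utnnmd", final "nmdutn".

nmdutn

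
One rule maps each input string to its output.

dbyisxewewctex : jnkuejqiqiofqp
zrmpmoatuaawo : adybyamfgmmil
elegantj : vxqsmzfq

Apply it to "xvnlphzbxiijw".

The transformation: swap the first and last characters, then shift every letter 12 places forward in the alphabet (wrapping around).
Starting from "xvnlphzbxiijw": after the first operation, "wvnlphzbxiijx"; after the second, "ihzxbtlnjuuvj".

ihzxbtlnjuuvj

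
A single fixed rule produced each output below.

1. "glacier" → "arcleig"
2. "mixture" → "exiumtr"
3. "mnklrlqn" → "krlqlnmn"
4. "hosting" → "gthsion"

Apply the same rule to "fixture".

The transformation: sort the characters into alphabetical order, then take characters alternately from the front and the back (1st, last, 2nd, 2nd-last, ...).
Working it through for "fixture": intermediate "efirtux", final "exfuitr".

exfuitr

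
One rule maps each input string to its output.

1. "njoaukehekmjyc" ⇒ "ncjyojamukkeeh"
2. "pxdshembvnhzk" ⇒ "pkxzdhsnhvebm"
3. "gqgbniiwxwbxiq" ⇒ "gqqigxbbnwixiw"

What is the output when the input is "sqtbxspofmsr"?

Looking at the pairs, the operation is to take characters alternately from the front and the back (1st, last, 2nd, 2nd-last, ...).
"sqtbxspofmsr" → "srqstmbfxosp".

srqstmbfxosp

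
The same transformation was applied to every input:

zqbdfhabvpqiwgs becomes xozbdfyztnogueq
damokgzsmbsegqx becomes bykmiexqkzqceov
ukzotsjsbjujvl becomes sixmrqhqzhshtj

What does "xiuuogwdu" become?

vgssmeubs

Each output is the input with this applied: shift every letter 2 places backward in the alphabet (wrapping around).
Doing the same to "xiuuogwdu": "vgssmeubs".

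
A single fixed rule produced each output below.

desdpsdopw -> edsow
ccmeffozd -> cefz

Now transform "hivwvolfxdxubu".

iwofduu

The transformation: keep every other character starting from the second (positions 2nd, 4th, 6th, ...).
So "hivwvolfxdxubu" becomes "iwofduu".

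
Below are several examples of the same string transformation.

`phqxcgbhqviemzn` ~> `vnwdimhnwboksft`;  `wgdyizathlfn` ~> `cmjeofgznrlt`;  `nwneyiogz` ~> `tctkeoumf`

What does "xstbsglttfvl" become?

dyzhymrzzlbr

What's happening: shift every letter 6 places forward in the alphabet (wrapping around).
For "xstbsglttfvl" the result is "dyzhymrzzlbr".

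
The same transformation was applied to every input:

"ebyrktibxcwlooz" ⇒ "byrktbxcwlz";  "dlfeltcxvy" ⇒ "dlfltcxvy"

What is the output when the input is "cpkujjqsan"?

Rule — remove every vowel.
For "cpkujjqsan" the result is "cpkjjqsn".

cpkjjqsn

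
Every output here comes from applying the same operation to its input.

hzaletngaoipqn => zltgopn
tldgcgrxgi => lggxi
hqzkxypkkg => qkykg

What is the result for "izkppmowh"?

zpmw

Rule — keep every other character starting from the second (positions 2nd, 4th, 6th, ...).
"izkppmowh" → "zpmw".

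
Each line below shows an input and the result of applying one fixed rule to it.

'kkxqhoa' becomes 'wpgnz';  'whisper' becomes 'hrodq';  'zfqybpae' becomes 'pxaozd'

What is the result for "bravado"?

zuzcn

The rule is to shift every letter 1 place backward in the alphabet (wrapping around), then delete the first 2 characters.
Starting from "bravado": after the first operation, "aqzuzcn"; after the second, "zuzcn".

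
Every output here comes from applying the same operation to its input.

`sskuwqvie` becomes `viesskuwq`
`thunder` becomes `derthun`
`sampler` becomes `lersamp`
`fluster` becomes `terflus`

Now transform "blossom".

somblos

Rule — move the last 3 characters to the front (rotate right by 3).
For "blossom" the result is "somblos".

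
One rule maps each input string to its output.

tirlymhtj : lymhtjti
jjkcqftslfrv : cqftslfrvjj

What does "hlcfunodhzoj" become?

funodhzojhl

Each output is the input with this applied: move the first 3 characters to the end (rotate left by 3), then delete the last character.
On "hlcfunodhzoj": the first step gives "funodhzojhlc", and the second then gives "funodhzojhl".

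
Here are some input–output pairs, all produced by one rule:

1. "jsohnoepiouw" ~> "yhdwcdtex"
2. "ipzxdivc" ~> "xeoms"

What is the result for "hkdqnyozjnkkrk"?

wzsfcndoycz

The rule is to shift every letter 11 places backward in the alphabet (wrapping around), then delete the last 3 characters.
Starting from "hkdqnyozjnkkrk": after the first operation, "wzsfcndoyczzgz"; after the second, "wzsfcndoycz".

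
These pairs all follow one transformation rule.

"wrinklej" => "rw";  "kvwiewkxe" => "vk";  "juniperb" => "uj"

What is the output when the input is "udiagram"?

du

Looking at the pairs, the operation is to swap each adjacent pair of characters (1↔2, 3↔4, ...), then keep only the first 2 characters.
Starting from "udiagram": after the first operation, "duairgma"; after the second, "du".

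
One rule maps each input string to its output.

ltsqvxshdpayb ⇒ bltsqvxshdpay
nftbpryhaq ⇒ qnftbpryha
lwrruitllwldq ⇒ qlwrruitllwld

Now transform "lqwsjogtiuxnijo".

In each case the input is transformed by: move the last character to the front.
Applying that to "lqwsjogtiuxnijo" gives "olqwsjogtiuxnij".

olqwsjogtiuxnij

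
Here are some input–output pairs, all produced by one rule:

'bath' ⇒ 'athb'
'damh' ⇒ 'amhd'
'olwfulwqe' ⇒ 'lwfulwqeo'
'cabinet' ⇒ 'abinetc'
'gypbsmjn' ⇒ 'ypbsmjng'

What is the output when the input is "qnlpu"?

The transformation: move the first character to the end.
Applying that to "qnlpu" gives "nlpuq".

nlpuq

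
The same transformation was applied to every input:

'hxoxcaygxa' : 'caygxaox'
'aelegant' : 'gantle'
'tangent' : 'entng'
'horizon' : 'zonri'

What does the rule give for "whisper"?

peris

What's happening: delete the first 2 characters, then move the first 2 characters to the end (rotate left by 2).
Working it through for "whisper": intermediate "isper", final "peris".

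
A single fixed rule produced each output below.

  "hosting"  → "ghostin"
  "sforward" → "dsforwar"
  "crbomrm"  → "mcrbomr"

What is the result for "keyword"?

dkeywor

In each case the input is transformed by: move the last character to the front.
Applying that to "keyword" gives "dkeywor".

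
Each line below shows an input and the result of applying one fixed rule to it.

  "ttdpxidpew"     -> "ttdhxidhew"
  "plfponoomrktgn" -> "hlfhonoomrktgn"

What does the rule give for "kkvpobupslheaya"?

kkvhobuhslheaya

Looking at the pairs, the operation is to replace every "p" with "h".
So "kkvpobupslheaya" becomes "kkvhobuhslheaya".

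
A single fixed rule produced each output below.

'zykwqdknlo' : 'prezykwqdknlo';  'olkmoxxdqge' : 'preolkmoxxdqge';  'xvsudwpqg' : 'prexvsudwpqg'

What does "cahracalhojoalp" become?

What's happening: prepend "pre".
For "cahracalhojoalp" the result is "precahracalhojoalp".

precahracalhojoalp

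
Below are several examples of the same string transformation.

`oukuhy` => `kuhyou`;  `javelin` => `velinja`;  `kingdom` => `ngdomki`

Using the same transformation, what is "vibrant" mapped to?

brantvi

The pattern: move the first 2 characters to the end (rotate left by 2).
"vibrant" → "brantvi".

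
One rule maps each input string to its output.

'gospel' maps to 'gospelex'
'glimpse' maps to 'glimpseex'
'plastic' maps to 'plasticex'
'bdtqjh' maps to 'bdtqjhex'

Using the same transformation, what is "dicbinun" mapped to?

dicbinunex

What's happening: append "ex".
Doing the same to "dicbinun": "dicbinunex".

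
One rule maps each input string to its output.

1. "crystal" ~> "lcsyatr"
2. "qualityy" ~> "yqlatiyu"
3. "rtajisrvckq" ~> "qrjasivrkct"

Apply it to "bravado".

Each output is the input with this applied: swap each adjacent pair of characters (1↔2, 3↔4, ...), then swap the first and last characters.
"bravado" → "obvadar".

obvadar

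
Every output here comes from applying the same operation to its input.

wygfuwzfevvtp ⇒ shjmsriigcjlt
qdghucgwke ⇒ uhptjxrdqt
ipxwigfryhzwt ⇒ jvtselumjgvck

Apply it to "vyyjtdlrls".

What's happening: shift every letter 13 places forward in the alphabet (wrapping around) — i.e. ROT13, then move the first 3 characters to the end (rotate left by 3).
Applying both steps to "vyyjtdlrls": "illwgqyeyf", then "wgqyeyfill".

wgqyeyfill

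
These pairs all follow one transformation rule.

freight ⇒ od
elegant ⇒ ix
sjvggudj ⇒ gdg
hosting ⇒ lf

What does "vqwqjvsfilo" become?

ngcl

Rule — shift every letter 3 places backward in the alphabet (wrapping around), then keep one character in every 3, starting at position 2 (positions 2nd, 5th, 8th, ...).
On "vqwqjvsfilo": the first step gives "sntngspcfil", and the second then gives "ngcl".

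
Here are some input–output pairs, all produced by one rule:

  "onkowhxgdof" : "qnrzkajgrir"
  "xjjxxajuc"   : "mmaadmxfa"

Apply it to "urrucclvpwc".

uuxffoyszfx

The transformation: shift every letter 3 places forward in the alphabet (wrapping around), then move the first character to the end.
For "urrucclvpwc", step one produces "xuuxffoyszf"; step two turns that into "uuxffoyszfx".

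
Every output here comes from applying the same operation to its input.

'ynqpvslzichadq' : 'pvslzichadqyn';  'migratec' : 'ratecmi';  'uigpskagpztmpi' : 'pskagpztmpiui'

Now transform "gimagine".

aginegi

Looking at the pairs, the operation is to move the first 2 characters to the end (rotate left by 2), then delete the first character.
Applying both steps to "gimagine": "maginegi", then "aginegi".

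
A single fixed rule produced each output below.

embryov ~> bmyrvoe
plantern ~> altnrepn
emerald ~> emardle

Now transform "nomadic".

The rule is to move the first character to the end, then swap each adjacent pair of characters (1↔2, 3↔4, ...).
Working it through for "nomadic": intermediate "omadicn", final "modacin".

modacin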